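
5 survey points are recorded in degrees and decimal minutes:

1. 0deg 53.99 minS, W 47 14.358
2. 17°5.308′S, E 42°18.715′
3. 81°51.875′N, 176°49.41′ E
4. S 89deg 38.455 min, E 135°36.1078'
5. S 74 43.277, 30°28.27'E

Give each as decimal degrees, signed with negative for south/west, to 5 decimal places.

Point 1:
  φ: 53.99′ = 0.899833°; total 0.899833
  S ⇒ negate
  Longitude: 47 + 14.358/60 = 47.239300
  W → negative
Point 2:
  φ: 5.308′ = 0.088467°; total 17.088467
  S ⇒ negate
  Lon: 42 + 18.715/60 = 42.311917
  E → positive
Point 3:
  Latitude: 81 + 51.875/60 = 81.864583
  N → positive
  Longitude: 176 + 49.41/60 = 176.823500
  E ⇒ keep positive
Point 4:
  φ: 38.455′ = 0.640917°; total 89.640917
  hemisphere S, so the sign is −
  Longitude: 135 + 36.1078/60 = 135.601797
  E ⇒ keep positive
Point 5:
  Latitude: 74 + 43.277/60 = 74.721283
  S ⇒ negate
  Longitude: 28.27′ = 0.471167°; total 30.471167
  E ⇒ keep positive

1. -0.89983, -47.23930
2. -17.08847, 42.31192
3. 81.86458, 176.82350
4. -89.64092, 135.60180
5. -74.72128, 30.47117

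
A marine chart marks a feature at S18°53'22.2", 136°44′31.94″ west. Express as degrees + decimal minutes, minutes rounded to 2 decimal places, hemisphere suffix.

Lat: 53 + 22.2/60 = 53.3700′
Lon: 44 + 31.94/60 = 44.5323′

18° 53.37′ S, 136° 44.53′ W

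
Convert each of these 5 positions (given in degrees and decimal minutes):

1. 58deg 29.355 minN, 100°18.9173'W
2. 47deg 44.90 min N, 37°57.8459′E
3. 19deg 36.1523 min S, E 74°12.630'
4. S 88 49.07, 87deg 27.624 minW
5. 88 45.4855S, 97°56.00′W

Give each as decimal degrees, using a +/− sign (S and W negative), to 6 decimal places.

Point 1:
  φ: 58 + 29.355/60 = 58.4892500
  N ⇒ keep positive
  Longitude: 18.9173′ = 0.315288°; total 100.3152883
  W ⇒ negate
Point 2:
  Latitude: 47 + 44.9/60 = 47.7483333
  N ⇒ keep positive
  λ: 37 + 57.8459/60 = 37.9640983
  E → positive
Point 3:
  φ: 36.1523′ = 0.602538°; total 19.6025383
  S → negative
  Lon: 12.63′ = 0.210500°; total 74.2105000
  E → positive
Point 4:
  Lat: 88 + 49.07/60 = 88.8178333
  hemisphere S, so the sign is −
  Longitude: 87 + 27.624/60 = 87.4604000
  W ⇒ negate
Point 5:
  Lat: 45.4855′ = 0.758092°; total 88.7580917
  S → negative
  Lon: 56′ = 0.933333°; total 97.9333333
  W ⇒ negate

1. 58.489250, -100.315288
2. 47.748333, 37.964098
3. -19.602538, 74.210500
4. -88.817833, -87.460400
5. -88.758092, -97.933333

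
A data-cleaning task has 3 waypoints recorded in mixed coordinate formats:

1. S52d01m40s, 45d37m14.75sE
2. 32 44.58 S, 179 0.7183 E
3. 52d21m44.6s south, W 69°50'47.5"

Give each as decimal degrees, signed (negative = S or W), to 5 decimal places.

1. -52.02778, 45.62076
2. -32.74300, 179.01197
3. -52.36239, -69.84653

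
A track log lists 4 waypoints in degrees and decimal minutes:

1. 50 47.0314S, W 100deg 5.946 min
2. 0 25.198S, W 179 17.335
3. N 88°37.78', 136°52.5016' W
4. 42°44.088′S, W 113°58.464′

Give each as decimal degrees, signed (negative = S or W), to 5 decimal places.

1. -50.78386, -100.09910
2. -0.41997, -179.28892
3. 88.62967, -136.87503
4. -42.73480, -113.97440

Point 1:
  Lat: 50 + 47.0314/60 = 50.783857
  hemisphere S, so the sign is −
  Lon: 100 + 5.946/60 = 100.099100
  hemisphere W, so the sign is −
Point 2:
  Lat: 0 + 25.198/60 = 0.419967
  S → negative
  Longitude: 17.335′ = 0.288917°; total 179.288917
  hemisphere W, so the sign is −
Point 3:
  φ: 37.78′ = 0.629667°; total 88.629667
  N ⇒ keep positive
  λ: 52.5016′ = 0.875027°; total 136.875027
  W ⇒ negate
Point 4:
  Lat: 42 + 44.088/60 = 42.734800
  S → negative
  Longitude: 58.464′ = 0.974400°; total 113.974400
  W → negative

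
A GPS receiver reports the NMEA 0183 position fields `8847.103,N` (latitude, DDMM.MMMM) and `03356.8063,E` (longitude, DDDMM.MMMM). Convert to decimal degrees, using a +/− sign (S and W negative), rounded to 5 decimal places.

Latitude: degrees = first 2 digits = 88, minutes = 47.103; 88 + 47.103/60 = 88.785050
N ⇒ keep positive
Longitude: split at 3 digits → 033° and 56.8063′; 33 + 56.8063/60 = 33.946772
E → positive

88.78505, 33.94677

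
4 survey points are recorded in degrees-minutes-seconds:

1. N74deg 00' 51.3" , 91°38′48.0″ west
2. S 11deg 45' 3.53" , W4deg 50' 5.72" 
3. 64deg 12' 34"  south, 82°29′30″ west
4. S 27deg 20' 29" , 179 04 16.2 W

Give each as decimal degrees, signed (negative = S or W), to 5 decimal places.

Point 1:
  φ: 0′ + 51.3″ = 0.85500′; 74 + 0.85500/60 = 74.014250
  N ⇒ keep positive
  Longitude: 91° + 38/60 + 48/3600 = 91 + 0.633333 + 0.013333 = 91.646667
  W → negative
Point 2:
  Lat: 11 + 45/60 + 3.53/3600 = 11.750981
  hemisphere S, so the sign is −
  Lon: 4 + 50/60 + 5.72/3600 = 4.834922
  W ⇒ negate
Point 3:
  Latitude: 64 + 12/60 + 34/3600 = 64.209444
  hemisphere S, so the sign is −
  Longitude: 82° + 29/60 + 30/3600 = 82 + 0.483333 + 0.008333 = 82.491667
  W → negative
Point 4:
  Latitude: 20′ + 29″ = 20.48333′; 27 + 20.48333/60 = 27.341389
  hemisphere S, so the sign is −
  Longitude: 179° + 4/60 + 16.2/3600 = 179 + 0.066667 + 0.004500 = 179.071167
  W ⇒ negate

1. 74.01425, -91.64667
2. -11.75098, -4.83492
3. -64.20944, -82.49167
4. -27.34139, -179.07117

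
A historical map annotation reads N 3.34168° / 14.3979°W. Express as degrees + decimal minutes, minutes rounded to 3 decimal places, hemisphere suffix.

φ: fractional part 0.341680 → 20.50080 minutes
λ: 14° + 0.397900 × 60 = 14° 23.87400′

3° 20.501′ N, 14° 23.874′ W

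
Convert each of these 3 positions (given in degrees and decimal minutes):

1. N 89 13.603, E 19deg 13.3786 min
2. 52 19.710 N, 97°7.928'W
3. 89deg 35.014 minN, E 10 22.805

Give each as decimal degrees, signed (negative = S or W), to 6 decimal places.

Point 1:
  φ: 13.603′ = 0.226717°; total 89.2267167
  N → positive
  Lon: 13.3786′ = 0.222977°; total 19.2229767
  E → positive
Point 2:
  φ: 19.71′ = 0.328500°; total 52.3285000
  N ⇒ keep positive
  Longitude: 97 + 7.928/60 = 97.1321333
  W → negative
Point 3:
  Latitude: 35.014′ = 0.583567°; total 89.5835667
  N → positive
  λ: 10 + 22.805/60 = 10.3800833
  E → positive

1. 89.226717, 19.222977
2. 52.328500, -97.132133
3. 89.583567, 10.380083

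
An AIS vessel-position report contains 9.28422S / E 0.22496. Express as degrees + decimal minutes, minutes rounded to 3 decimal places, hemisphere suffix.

Lat: fractional part 0.284220 → 17.05320 minutes
Longitude: fractional part 0.224960 → 13.49760 minutes

9° 17.053′ S, 0° 13.498′ E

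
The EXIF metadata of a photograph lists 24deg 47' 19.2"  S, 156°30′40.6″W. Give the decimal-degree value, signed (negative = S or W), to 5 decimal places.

φ: 24 + 47/60 + 19.2/3600 = 24.788667
S ⇒ negate
λ: 30′ + 40.6″ = 30.67667′; 156 + 30.67667/60 = 156.511278
hemisphere W, so the sign is −

-24.78867, -156.51128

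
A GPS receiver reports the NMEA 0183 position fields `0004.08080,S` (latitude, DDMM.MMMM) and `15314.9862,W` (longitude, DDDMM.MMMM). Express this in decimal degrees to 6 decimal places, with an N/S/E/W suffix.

Latitude: degrees = first 2 digits = 0, minutes = 4.0808; 0 + 4.0808/60 = 0.0680133
Lon: split at 3 digits → 153° and 14.9862′; 153 + 14.9862/60 = 153.2497700

0.068013° S, 153.249770° W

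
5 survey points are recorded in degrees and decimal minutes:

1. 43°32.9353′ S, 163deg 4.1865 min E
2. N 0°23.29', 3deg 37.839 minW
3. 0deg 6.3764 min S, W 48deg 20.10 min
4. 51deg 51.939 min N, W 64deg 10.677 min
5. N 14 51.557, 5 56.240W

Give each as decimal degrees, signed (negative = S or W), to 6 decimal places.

1. -43.548922, 163.069775
2. 0.388167, -3.630650
3. -0.106273, -48.335000
4. 51.865650, -64.177950
5. 14.859283, -5.937333

Point 1:
  Latitude: 43 + 32.9353/60 = 43.5489217
  hemisphere S, so the sign is −
  Longitude: 163 + 4.1865/60 = 163.0697750
  E → positive
Point 2:
  Latitude: 23.29′ = 0.388167°; total 0.3881667
  N ⇒ keep positive
  λ: 3 + 37.839/60 = 3.6306500
  hemisphere W, so the sign is −
Point 3:
  φ: 0 + 6.3764/60 = 0.1062733
  S → negative
  Lon: 20.1′ = 0.335000°; total 48.3350000
  hemisphere W, so the sign is −
Point 4:
  Lat: 51.939′ = 0.865650°; total 51.8656500
  N ⇒ keep positive
  Lon: 64 + 10.677/60 = 64.1779500
  hemisphere W, so the sign is −
Point 5:
  Lat: 14 + 51.557/60 = 14.8592833
  N → positive
  Longitude: 5 + 56.24/60 = 5.9373333
  hemisphere W, so the sign is −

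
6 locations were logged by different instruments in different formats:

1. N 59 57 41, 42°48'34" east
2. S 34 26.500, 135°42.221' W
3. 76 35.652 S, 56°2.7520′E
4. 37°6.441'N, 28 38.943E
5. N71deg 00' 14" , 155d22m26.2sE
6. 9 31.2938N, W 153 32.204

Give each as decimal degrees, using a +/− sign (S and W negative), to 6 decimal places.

1. 59.961389, 42.809444
2. -34.441667, -135.703683
3. -76.594200, 56.045867
4. 37.107350, 28.649050
5. 71.003889, 155.373944
6. 9.521563, -153.536733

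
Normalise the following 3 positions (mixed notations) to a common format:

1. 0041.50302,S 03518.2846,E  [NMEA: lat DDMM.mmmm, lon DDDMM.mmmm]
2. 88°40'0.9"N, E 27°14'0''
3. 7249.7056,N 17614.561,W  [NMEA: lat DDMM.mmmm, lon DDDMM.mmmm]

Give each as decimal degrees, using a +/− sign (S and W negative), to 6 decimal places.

1. -0.691717, 35.304743
2. 88.666917, 27.233333
3. 72.828427, -176.242683

Point 1:
  Latitude: split at 2 digits → 00° and 41.50302′; 0 + 41.50302/60 = 0.6917170
  S ⇒ negate
  λ: split at 3 digits → 035° and 18.2846′; 35 + 18.2846/60 = 35.3047433
  E → positive
Point 2:
  Latitude: 88 + 40/60 + 0.9/3600 = 88.6669167
  N → positive
  Longitude: 14′ + 0″ = 14.00000′; 27 + 14.00000/60 = 27.2333333
  E ⇒ keep positive
Point 3:
  Lat: degrees = first 2 digits = 72, minutes = 49.7056; 72 + 49.7056/60 = 72.8284267
  N → positive
  λ: split at 3 digits → 176° and 14.561′; 176 + 14.561/60 = 176.2426833
  W ⇒ negate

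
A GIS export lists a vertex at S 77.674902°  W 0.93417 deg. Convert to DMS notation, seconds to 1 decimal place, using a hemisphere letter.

77°40′29.6″ S, 0°56′3.0″ W

Lat: 0.674902 × 60 = 40.49412′ → 40′, remainder × 60 = 29.647″
Longitude: 0.934170 × 60 = 56.05020′ → 56′, remainder × 60 = 3.012″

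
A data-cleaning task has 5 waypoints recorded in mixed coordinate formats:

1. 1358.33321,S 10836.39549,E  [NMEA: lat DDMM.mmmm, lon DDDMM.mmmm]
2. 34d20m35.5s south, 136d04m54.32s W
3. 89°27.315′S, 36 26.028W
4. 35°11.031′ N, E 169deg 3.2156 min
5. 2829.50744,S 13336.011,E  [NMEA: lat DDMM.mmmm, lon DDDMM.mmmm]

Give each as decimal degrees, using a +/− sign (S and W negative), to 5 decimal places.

1. -13.97222, 108.60659
2. -34.34319, -136.08176
3. -89.45525, -36.43380
4. 35.18385, 169.05359
5. -28.49179, 133.60018

Point 1:
  Lat: degrees = first 2 digits = 13, minutes = 58.33321; 13 + 58.33321/60 = 13.972220
  S → negative
  λ: split at 3 digits → 108° and 36.39549′; 108 + 36.39549/60 = 108.606592
  E → positive
Point 2:
  φ: 20′ + 35.5″ = 20.59167′; 34 + 20.59167/60 = 34.343194
  S ⇒ negate
  λ: 4′ + 54.32″ = 4.90533′; 136 + 4.90533/60 = 136.081756
  W → negative
Point 3:
  Latitude: 89 + 27.315/60 = 89.455250
  hemisphere S, so the sign is −
  Lon: 36 + 26.028/60 = 36.433800
  W → negative
Point 4:
  Lat: 35 + 11.031/60 = 35.183850
  N → positive
  Longitude: 169 + 3.2156/60 = 169.053593
  E → positive
Point 5:
  Latitude: split at 2 digits → 28° and 29.50744′; 28 + 29.50744/60 = 28.491791
  S ⇒ negate
  λ: split at 3 digits → 133° and 36.011′; 133 + 36.011/60 = 133.600183
  E ⇒ keep positive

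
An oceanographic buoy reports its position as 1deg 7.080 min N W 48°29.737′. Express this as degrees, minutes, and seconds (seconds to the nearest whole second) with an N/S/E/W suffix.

1°07′5″ N, 48°29′44″ W

Lat: fractional minutes 0.08000 × 60 = 4.80″
Lon: fractional minutes 0.73700 × 60 = 44.22″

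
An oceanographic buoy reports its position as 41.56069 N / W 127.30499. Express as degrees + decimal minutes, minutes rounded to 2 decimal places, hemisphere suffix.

41° 33.64′ N, 127° 18.30′ W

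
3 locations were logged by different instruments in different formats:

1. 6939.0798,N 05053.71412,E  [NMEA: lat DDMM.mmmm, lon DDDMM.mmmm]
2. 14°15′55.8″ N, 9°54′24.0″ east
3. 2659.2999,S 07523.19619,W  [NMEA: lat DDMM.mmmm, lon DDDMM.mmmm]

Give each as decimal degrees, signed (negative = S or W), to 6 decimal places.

Point 1:
  Lat: degrees = first 2 digits = 69, minutes = 39.0798; 69 + 39.0798/60 = 69.6513300
  N → positive
  λ: degrees = first 3 digits = 50, minutes = 53.71412; 50 + 53.71412/60 = 50.8952353
  E → positive
Point 2:
  φ: 15′ + 55.8″ = 15.93000′; 14 + 15.93000/60 = 14.2655000
  N → positive
  Lon: 9° + 54/60 + 24/3600 = 9 + 0.900000 + 0.006667 = 9.9066667
  E ⇒ keep positive
Point 3:
  Lat: split at 2 digits → 26° and 59.2999′; 26 + 59.2999/60 = 26.9883317
  hemisphere S, so the sign is −
  λ: degrees = first 3 digits = 75, minutes = 23.19619; 75 + 23.19619/60 = 75.3866032
  W ⇒ negate

1. 69.651330, 50.895235
2. 14.265500, 9.906667
3. -26.988332, -75.386603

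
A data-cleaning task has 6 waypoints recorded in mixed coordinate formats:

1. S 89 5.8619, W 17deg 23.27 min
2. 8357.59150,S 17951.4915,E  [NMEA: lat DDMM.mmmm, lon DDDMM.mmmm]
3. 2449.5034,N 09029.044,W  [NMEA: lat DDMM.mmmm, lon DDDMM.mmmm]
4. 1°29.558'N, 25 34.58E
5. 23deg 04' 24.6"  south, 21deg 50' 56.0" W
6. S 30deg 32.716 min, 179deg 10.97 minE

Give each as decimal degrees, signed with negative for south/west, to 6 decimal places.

1. -89.097698, -17.387833
2. -83.959858, 179.858192
3. 24.825057, -90.484067
4. 1.492633, 25.576333
5. -23.073500, -21.848889
6. -30.545267, 179.182833

Point 1:
  Latitude: 5.8619′ = 0.097698°; total 89.0976983
  hemisphere S, so the sign is −
  λ: 17 + 23.27/60 = 17.3878333
  W ⇒ negate
Point 2:
  Lat: degrees = first 2 digits = 83, minutes = 57.5915; 83 + 57.5915/60 = 83.9598583
  S ⇒ negate
  λ: split at 3 digits → 179° and 51.4915′; 179 + 51.4915/60 = 179.8581917
  E ⇒ keep positive
Point 3:
  φ: degrees = first 2 digits = 24, minutes = 49.5034; 24 + 49.5034/60 = 24.8250567
  N ⇒ keep positive
  λ: split at 3 digits → 090° and 29.044′; 90 + 29.044/60 = 90.4840667
  hemisphere W, so the sign is −
Point 4:
  Lat: 29.558′ = 0.492633°; total 1.4926333
  N → positive
  Lon: 34.58′ = 0.576333°; total 25.5763333
  E → positive
Point 5:
  φ: 23° + 4/60 + 24.6/3600 = 23 + 0.066667 + 0.006833 = 23.0735000
  S ⇒ negate
  λ: 50′ + 56″ = 50.93333′; 21 + 50.93333/60 = 21.8488889
  W ⇒ negate
Point 6:
  Latitude: 30 + 32.716/60 = 30.5452667
  hemisphere S, so the sign is −
  Longitude: 179 + 10.97/60 = 179.1828333
  E ⇒ keep positive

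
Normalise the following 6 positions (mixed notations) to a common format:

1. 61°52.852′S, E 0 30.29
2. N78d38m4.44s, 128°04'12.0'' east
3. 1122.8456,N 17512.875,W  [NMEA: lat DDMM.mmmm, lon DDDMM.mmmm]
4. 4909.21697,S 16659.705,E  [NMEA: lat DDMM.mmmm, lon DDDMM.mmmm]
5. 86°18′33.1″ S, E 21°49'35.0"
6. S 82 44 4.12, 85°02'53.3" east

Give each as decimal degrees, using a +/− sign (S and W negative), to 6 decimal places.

1. -61.880867, 0.504833
2. 78.634567, 128.070000
3. 11.380760, -175.214583
4. -49.153616, 166.995083
5. -86.309194, 21.826389
6. -82.734478, 85.048139

Point 1:
  Lat: 52.852′ = 0.880867°; total 61.8808667
  S → negative
  λ: 0 + 30.29/60 = 0.5048333
  E → positive
Point 2:
  Latitude: 78 + 38/60 + 4.44/3600 = 78.6345667
  N ⇒ keep positive
  Longitude: 128° + 4/60 + 12/3600 = 128 + 0.066667 + 0.003333 = 128.0700000
  E ⇒ keep positive
Point 3:
  φ: degrees = first 2 digits = 11, minutes = 22.8456; 11 + 22.8456/60 = 11.3807600
  N ⇒ keep positive
  Longitude: split at 3 digits → 175° and 12.875′; 175 + 12.875/60 = 175.2145833
  W ⇒ negate
Point 4:
  φ: degrees = first 2 digits = 49, minutes = 9.21697; 49 + 9.21697/60 = 49.1536162
  hemisphere S, so the sign is −
  Longitude: split at 3 digits → 166° and 59.705′; 166 + 59.705/60 = 166.9950833
  E → positive
Point 5:
  φ: 86° + 18/60 + 33.1/3600 = 86 + 0.300000 + 0.009194 = 86.3091944
  S → negative
  Lon: 21° + 49/60 + 35/3600 = 21 + 0.816667 + 0.009722 = 21.8263889
  E ⇒ keep positive
Point 6:
  Lat: 44′ + 4.12″ = 44.06867′; 82 + 44.06867/60 = 82.7344778
  S → negative
  λ: 85° + 2/60 + 53.3/3600 = 85 + 0.033333 + 0.014806 = 85.0481389
  E → positive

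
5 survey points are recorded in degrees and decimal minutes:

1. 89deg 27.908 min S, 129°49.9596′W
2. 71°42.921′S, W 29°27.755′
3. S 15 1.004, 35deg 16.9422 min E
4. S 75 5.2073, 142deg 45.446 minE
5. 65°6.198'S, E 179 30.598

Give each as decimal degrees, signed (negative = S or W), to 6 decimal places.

1. -89.465133, -129.832660
2. -71.715350, -29.462583
3. -15.016733, 35.282370
4. -75.086788, 142.757433
5. -65.103300, 179.509967

Point 1:
  Latitude: 89 + 27.908/60 = 89.4651333
  hemisphere S, so the sign is −
  λ: 129 + 49.9596/60 = 129.8326600
  W ⇒ negate
Point 2:
  φ: 71 + 42.921/60 = 71.7153500
  S ⇒ negate
  Lon: 29 + 27.755/60 = 29.4625833
  hemisphere W, so the sign is −
Point 3:
  Lat: 15 + 1.004/60 = 15.0167333
  S → negative
  Lon: 35 + 16.9422/60 = 35.2823700
  E ⇒ keep positive
Point 4:
  Latitude: 75 + 5.2073/60 = 75.0867883
  S → negative
  Longitude: 142 + 45.446/60 = 142.7574333
  E → positive
Point 5:
  φ: 65 + 6.198/60 = 65.1033000
  S ⇒ negate
  Lon: 179 + 30.598/60 = 179.5099667
  E → positive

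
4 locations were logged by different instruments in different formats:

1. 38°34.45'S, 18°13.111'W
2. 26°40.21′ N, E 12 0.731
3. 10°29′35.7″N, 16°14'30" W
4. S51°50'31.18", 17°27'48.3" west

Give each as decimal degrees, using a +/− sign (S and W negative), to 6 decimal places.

1. -38.574167, -18.218517
2. 26.670167, 12.012183
3. 10.493250, -16.241667
4. -51.841994, -17.463417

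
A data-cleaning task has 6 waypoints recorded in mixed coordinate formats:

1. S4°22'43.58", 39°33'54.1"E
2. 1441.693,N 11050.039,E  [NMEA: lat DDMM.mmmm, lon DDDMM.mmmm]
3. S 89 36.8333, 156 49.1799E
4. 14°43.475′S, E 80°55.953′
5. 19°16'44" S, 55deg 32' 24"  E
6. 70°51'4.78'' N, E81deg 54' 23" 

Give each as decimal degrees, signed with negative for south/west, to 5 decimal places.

Point 1:
  Latitude: 22′ + 43.58″ = 22.72633′; 4 + 22.72633/60 = 4.378772
  S → negative
  Lon: 33′ + 54.1″ = 33.90167′; 39 + 33.90167/60 = 39.565028
  E → positive
Point 2:
  Latitude: degrees = first 2 digits = 14, minutes = 41.693; 14 + 41.693/60 = 14.694883
  N → positive
  Longitude: split at 3 digits → 110° and 50.039′; 110 + 50.039/60 = 110.833983
  E → positive
Point 3:
  Lat: 36.8333′ = 0.613888°; total 89.613888
  S ⇒ negate
  Longitude: 156 + 49.1799/60 = 156.819665
  E ⇒ keep positive
Point 4:
  φ: 43.475′ = 0.724583°; total 14.724583
  hemisphere S, so the sign is −
  Longitude: 80 + 55.953/60 = 80.932550
  E ⇒ keep positive
Point 5:
  Lat: 19° + 16/60 + 44/3600 = 19 + 0.266667 + 0.012222 = 19.278889
  hemisphere S, so the sign is −
  λ: 32′ + 24″ = 32.40000′; 55 + 32.40000/60 = 55.540000
  E ⇒ keep positive
Point 6:
  Latitude: 70 + 51/60 + 4.78/3600 = 70.851328
  N ⇒ keep positive
  λ: 54′ + 23″ = 54.38333′; 81 + 54.38333/60 = 81.906389
  E ⇒ keep positive

1. -4.37877, 39.56503
2. 14.69488, 110.83398
3. -89.61389, 156.81967
4. -14.72458, 80.93255
5. -19.27889, 55.54000
6. 70.85133, 81.90639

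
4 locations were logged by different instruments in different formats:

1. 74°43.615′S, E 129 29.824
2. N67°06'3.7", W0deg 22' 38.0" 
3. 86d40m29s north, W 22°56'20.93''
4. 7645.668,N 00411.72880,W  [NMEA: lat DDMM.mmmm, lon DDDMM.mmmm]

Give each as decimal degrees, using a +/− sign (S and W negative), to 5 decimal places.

1. -74.72692, 129.49707
2. 67.10103, -0.37722
3. 86.67472, -22.93915
4. 76.76113, -4.19548

Point 1:
  Latitude: 43.615′ = 0.726917°; total 74.726917
  S → negative
  λ: 29.824′ = 0.497067°; total 129.497067
  E ⇒ keep positive
Point 2:
  Latitude: 6′ + 3.7″ = 6.06167′; 67 + 6.06167/60 = 67.101028
  N → positive
  λ: 0 + 22/60 + 38/3600 = 0.377222
  W ⇒ negate
Point 3:
  Latitude: 86 + 40/60 + 29/3600 = 86.674722
  N ⇒ keep positive
  Longitude: 22 + 56/60 + 20.93/3600 = 22.939147
  W ⇒ negate
Point 4:
  Latitude: split at 2 digits → 76° and 45.668′; 76 + 45.668/60 = 76.761133
  N → positive
  λ: degrees = first 3 digits = 4, minutes = 11.7288; 4 + 11.7288/60 = 4.195480
  W → negative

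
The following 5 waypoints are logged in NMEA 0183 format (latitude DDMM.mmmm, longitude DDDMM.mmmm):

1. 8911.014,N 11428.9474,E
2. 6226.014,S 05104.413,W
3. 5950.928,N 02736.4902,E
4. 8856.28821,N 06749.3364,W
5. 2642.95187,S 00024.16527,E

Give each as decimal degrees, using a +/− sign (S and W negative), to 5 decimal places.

1. 89.18357, 114.48246
2. -62.43357, -51.07355
3. 59.84880, 27.60817
4. 88.93814, -67.82227
5. -26.71586, 0.40275

Point 1:
  Lat: split at 2 digits → 89° and 11.014′; 89 + 11.014/60 = 89.183567
  N ⇒ keep positive
  λ: split at 3 digits → 114° and 28.9474′; 114 + 28.9474/60 = 114.482457
  E ⇒ keep positive
Point 2:
  φ: split at 2 digits → 62° and 26.014′; 62 + 26.014/60 = 62.433567
  S → negative
  λ: degrees = first 3 digits = 51, minutes = 4.413; 51 + 4.413/60 = 51.073550
  W ⇒ negate
Point 3:
  Lat: degrees = first 2 digits = 59, minutes = 50.928; 59 + 50.928/60 = 59.848800
  N ⇒ keep positive
  Lon: degrees = first 3 digits = 27, minutes = 36.4902; 27 + 36.4902/60 = 27.608170
  E ⇒ keep positive
Point 4:
  Latitude: split at 2 digits → 88° and 56.28821′; 88 + 56.28821/60 = 88.938137
  N → positive
  Longitude: split at 3 digits → 067° and 49.3364′; 67 + 49.3364/60 = 67.822273
  W → negative
Point 5:
  Latitude: degrees = first 2 digits = 26, minutes = 42.95187; 26 + 42.95187/60 = 26.715865
  hemisphere S, so the sign is −
  λ: degrees = first 3 digits = 0, minutes = 24.16527; 0 + 24.16527/60 = 0.402755
  E ⇒ keep positive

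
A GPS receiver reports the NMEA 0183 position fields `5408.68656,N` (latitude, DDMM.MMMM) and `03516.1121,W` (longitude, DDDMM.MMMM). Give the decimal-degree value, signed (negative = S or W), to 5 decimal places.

54.14478, -35.26854

Latitude: degrees = first 2 digits = 54, minutes = 8.68656; 54 + 8.68656/60 = 54.144776
N → positive
Longitude: degrees = first 3 digits = 35, minutes = 16.1121; 35 + 16.1121/60 = 35.268535
W ⇒ negate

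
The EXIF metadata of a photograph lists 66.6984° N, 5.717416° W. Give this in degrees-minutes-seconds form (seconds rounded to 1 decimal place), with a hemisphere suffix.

66°41′54.2″ N, 5°43′2.7″ W

Lat: whole degrees 66; 41.90400′ → 41′ and 54.240″
λ: 0.717416 × 60 = 43.04496′ → 43′, remainder × 60 = 2.698″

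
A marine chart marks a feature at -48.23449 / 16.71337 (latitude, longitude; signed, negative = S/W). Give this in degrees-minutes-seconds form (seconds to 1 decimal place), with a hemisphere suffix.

48°14′4.2″ S, 16°42′48.1″ E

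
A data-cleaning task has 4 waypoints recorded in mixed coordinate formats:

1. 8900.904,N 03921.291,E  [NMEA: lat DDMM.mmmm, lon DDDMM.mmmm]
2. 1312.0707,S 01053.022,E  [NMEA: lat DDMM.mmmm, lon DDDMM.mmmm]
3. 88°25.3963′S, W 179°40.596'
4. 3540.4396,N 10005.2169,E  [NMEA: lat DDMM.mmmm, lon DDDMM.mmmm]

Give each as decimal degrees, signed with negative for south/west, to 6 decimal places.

Point 1:
  φ: split at 2 digits → 89° and 0.904′; 89 + 0.904/60 = 89.0150667
  N → positive
  Lon: degrees = first 3 digits = 39, minutes = 21.291; 39 + 21.291/60 = 39.3548500
  E → positive
Point 2:
  Latitude: degrees = first 2 digits = 13, minutes = 12.0707; 13 + 12.0707/60 = 13.2011783
  hemisphere S, so the sign is −
  Lon: degrees = first 3 digits = 10, minutes = 53.022; 10 + 53.022/60 = 10.8837000
  E ⇒ keep positive
Point 3:
  φ: 25.3963′ = 0.423272°; total 88.4232717
  S ⇒ negate
  Lon: 179 + 40.596/60 = 179.6766000
  hemisphere W, so the sign is −
Point 4:
  Latitude: degrees = first 2 digits = 35, minutes = 40.4396; 35 + 40.4396/60 = 35.6739933
  N ⇒ keep positive
  Longitude: degrees = first 3 digits = 100, minutes = 5.2169; 100 + 5.2169/60 = 100.0869483
  E → positive

1. 89.015067, 39.354850
2. -13.201178, 10.883700
3. -88.423272, -179.676600
4. 35.673993, 100.086948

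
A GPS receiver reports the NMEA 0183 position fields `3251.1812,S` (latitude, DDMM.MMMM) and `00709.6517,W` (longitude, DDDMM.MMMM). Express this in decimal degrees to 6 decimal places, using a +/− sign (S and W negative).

Latitude: degrees = first 2 digits = 32, minutes = 51.1812; 32 + 51.1812/60 = 32.8530200
S ⇒ negate
Lon: split at 3 digits → 007° and 9.6517′; 7 + 9.6517/60 = 7.1608617
W ⇒ negate

-32.853020, -7.160862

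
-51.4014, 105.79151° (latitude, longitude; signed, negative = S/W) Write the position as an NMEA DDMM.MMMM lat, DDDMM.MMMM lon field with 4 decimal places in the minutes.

Latitude is negative → S; |value| = 51.401400
φ: 51° + 0.401400 × 60 = 51° 24.084000′
Lon: minutes = (105.791510 − 105) × 60 = 47.490600

5124.0840,S / 10547.4906,E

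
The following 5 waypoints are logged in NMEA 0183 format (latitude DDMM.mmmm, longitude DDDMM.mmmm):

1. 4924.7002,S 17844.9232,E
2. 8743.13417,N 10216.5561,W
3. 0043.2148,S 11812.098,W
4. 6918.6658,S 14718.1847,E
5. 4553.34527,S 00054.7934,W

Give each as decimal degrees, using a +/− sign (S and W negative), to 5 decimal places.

Point 1:
  Latitude: split at 2 digits → 49° and 24.7002′; 49 + 24.7002/60 = 49.411670
  hemisphere S, so the sign is −
  Lon: split at 3 digits → 178° and 44.9232′; 178 + 44.9232/60 = 178.748720
  E ⇒ keep positive
Point 2:
  Lat: degrees = first 2 digits = 87, minutes = 43.13417; 87 + 43.13417/60 = 87.718903
  N ⇒ keep positive
  Longitude: degrees = first 3 digits = 102, minutes = 16.5561; 102 + 16.5561/60 = 102.275935
  W ⇒ negate
Point 3:
  Latitude: degrees = first 2 digits = 0, minutes = 43.2148; 0 + 43.2148/60 = 0.720247
  S → negative
  Lon: split at 3 digits → 118° and 12.098′; 118 + 12.098/60 = 118.201633
  W ⇒ negate
Point 4:
  Lat: degrees = first 2 digits = 69, minutes = 18.6658; 69 + 18.6658/60 = 69.311097
  hemisphere S, so the sign is −
  Longitude: split at 3 digits → 147° and 18.1847′; 147 + 18.1847/60 = 147.303078
  E → positive
Point 5:
  Latitude: degrees = first 2 digits = 45, minutes = 53.34527; 45 + 53.34527/60 = 45.889088
  S ⇒ negate
  Lon: degrees = first 3 digits = 0, minutes = 54.7934; 0 + 54.7934/60 = 0.913223
  hemisphere W, so the sign is −

1. -49.41167, 178.74872
2. 87.71890, -102.27594
3. -0.72025, -118.20163
4. -69.31110, 147.30308
5. -45.88909, -0.91322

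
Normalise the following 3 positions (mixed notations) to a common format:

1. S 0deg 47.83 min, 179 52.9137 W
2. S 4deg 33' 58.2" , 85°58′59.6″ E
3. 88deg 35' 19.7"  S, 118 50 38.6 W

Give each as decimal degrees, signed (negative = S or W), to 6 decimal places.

Point 1:
  Lat: 47.83′ = 0.797167°; total 0.7971667
  hemisphere S, so the sign is −
  Lon: 52.9137′ = 0.881895°; total 179.8818950
  W ⇒ negate
Point 2:
  Lat: 4° + 33/60 + 58.2/3600 = 4 + 0.550000 + 0.016167 = 4.5661667
  S → negative
  Lon: 58′ + 59.6″ = 58.99333′; 85 + 58.99333/60 = 85.9832222
  E → positive
Point 3:
  Latitude: 35′ + 19.7″ = 35.32833′; 88 + 35.32833/60 = 88.5888056
  S ⇒ negate
  Longitude: 118 + 50/60 + 38.6/3600 = 118.8440556
  hemisphere W, so the sign is −

1. -0.797167, -179.881895
2. -4.566167, 85.983222
3. -88.588806, -118.844056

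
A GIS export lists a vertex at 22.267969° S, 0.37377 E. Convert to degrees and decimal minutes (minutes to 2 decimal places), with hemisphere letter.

Latitude: 22° + 0.267969 × 60 = 22° 16.0781′
Lon: minutes = (0.373770 − 0) × 60 = 22.4262

22° 16.08′ S, 0° 22.43′ E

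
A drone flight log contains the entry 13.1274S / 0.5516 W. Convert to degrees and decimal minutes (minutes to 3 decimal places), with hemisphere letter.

Lat: fractional part 0.127400 → 7.64400 minutes
λ: minutes = (0.551600 − 0) × 60 = 33.09600

13° 7.644′ S, 0° 33.096′ W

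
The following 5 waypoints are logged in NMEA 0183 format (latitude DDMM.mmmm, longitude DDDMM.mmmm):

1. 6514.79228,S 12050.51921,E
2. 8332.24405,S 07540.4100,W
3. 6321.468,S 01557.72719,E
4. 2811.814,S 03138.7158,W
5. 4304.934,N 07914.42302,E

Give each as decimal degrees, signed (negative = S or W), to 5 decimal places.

1. -65.24654, 120.84199
2. -83.53740, -75.67350
3. -63.35780, 15.96212
4. -28.19690, -31.64526
5. 43.08223, 79.24038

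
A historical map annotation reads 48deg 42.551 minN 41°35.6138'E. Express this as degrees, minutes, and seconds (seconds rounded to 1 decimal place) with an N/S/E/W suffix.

Latitude: 42.55100′ → 42′ and 0.55100 × 60 = 33.060″
Longitude: 35.61380′ → 35′ and 0.61380 × 60 = 36.828″

48°42′33.1″ N, 41°35′36.8″ E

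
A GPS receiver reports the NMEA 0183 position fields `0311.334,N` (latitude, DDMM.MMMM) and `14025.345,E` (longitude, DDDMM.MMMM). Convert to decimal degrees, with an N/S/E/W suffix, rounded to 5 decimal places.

3.18890° N, 140.42242° E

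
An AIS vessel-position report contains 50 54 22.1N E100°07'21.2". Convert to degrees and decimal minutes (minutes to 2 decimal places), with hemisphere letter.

50° 54.37′ N, 100° 7.35′ E

φ: seconds/60 = 0.36833; minutes = 54 + 0.36833 = 54.3683
Longitude: seconds/60 = 0.35333; minutes = 7 + 0.35333 = 7.3533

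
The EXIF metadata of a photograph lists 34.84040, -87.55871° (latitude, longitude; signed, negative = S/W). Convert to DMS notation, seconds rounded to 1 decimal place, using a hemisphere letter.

34°50′25.4″ N, 87°33′31.4″ W

Lat: 0.840400° → 50.42400′; 0.42400 × 60 = 25.440″
Longitude is negative → W; |value| = 87.558710
Longitude: whole degrees 87; 33.52260′ → 33′ and 31.356″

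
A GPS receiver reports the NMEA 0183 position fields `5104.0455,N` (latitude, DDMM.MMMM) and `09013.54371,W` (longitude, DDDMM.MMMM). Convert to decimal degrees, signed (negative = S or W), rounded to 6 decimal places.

51.067425, -90.225729

Lat: degrees = first 2 digits = 51, minutes = 4.0455; 51 + 4.0455/60 = 51.0674250
N ⇒ keep positive
Longitude: split at 3 digits → 090° and 13.54371′; 90 + 13.54371/60 = 90.2257285
hemisphere W, so the sign is −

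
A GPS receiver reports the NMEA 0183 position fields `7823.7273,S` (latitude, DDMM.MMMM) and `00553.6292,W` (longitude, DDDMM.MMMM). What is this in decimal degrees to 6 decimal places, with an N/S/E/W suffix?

φ: degrees = first 2 digits = 78, minutes = 23.7273; 78 + 23.7273/60 = 78.3954550
λ: degrees = first 3 digits = 5, minutes = 53.6292; 5 + 53.6292/60 = 5.8938200

78.395455° S, 5.893820° W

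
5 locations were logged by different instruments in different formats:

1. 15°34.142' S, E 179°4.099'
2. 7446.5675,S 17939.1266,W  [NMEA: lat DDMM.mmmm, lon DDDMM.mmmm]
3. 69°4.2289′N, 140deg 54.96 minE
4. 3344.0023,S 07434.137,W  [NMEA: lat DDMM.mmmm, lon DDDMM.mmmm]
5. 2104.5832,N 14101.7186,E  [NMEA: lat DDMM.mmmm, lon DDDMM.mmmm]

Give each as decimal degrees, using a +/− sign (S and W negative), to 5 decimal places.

Point 1:
  Lat: 15 + 34.142/60 = 15.569033
  hemisphere S, so the sign is −
  Lon: 179 + 4.099/60 = 179.068317
  E ⇒ keep positive
Point 2:
  Latitude: split at 2 digits → 74° and 46.5675′; 74 + 46.5675/60 = 74.776125
  hemisphere S, so the sign is −
  Longitude: degrees = first 3 digits = 179, minutes = 39.1266; 179 + 39.1266/60 = 179.652110
  W ⇒ negate
Point 3:
  Lat: 69 + 4.2289/60 = 69.070482
  N → positive
  Lon: 140 + 54.96/60 = 140.916000
  E ⇒ keep positive
Point 4:
  φ: degrees = first 2 digits = 33, minutes = 44.0023; 33 + 44.0023/60 = 33.733372
  hemisphere S, so the sign is −
  Longitude: degrees = first 3 digits = 74, minutes = 34.137; 74 + 34.137/60 = 74.568950
  W → negative
Point 5:
  φ: degrees = first 2 digits = 21, minutes = 4.5832; 21 + 4.5832/60 = 21.076387
  N → positive
  Lon: degrees = first 3 digits = 141, minutes = 1.7186; 141 + 1.7186/60 = 141.028643
  E ⇒ keep positive

1. -15.56903, 179.06832
2. -74.77613, -179.65211
3. 69.07048, 140.91600
4. -33.73337, -74.56895
5. 21.07639, 141.02864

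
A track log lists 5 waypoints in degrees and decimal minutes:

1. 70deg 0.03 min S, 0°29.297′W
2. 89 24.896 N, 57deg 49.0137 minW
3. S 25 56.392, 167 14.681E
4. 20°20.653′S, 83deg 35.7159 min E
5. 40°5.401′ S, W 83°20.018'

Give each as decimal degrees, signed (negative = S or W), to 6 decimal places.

1. -70.000500, -0.488283
2. 89.414933, -57.816895
3. -25.939867, 167.244683
4. -20.344217, 83.595265
5. -40.090017, -83.333633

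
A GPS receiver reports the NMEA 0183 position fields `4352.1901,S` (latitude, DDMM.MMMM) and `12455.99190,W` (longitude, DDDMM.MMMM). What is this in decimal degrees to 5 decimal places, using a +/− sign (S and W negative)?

-43.86984, -124.93320

φ: degrees = first 2 digits = 43, minutes = 52.1901; 43 + 52.1901/60 = 43.869835
S → negative
Lon: degrees = first 3 digits = 124, minutes = 55.9919; 124 + 55.9919/60 = 124.933198
hemisphere W, so the sign is −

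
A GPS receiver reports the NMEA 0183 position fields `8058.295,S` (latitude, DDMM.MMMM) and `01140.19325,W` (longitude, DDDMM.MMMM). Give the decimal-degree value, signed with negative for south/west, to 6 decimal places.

-80.971583, -11.669888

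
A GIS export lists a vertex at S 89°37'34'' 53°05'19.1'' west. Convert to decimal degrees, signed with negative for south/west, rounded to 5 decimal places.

-89.62611, -53.08864

Lat: 37′ + 34″ = 37.56667′; 89 + 37.56667/60 = 89.626111
S ⇒ negate
Longitude: 53° + 5/60 + 19.1/3600 = 53 + 0.083333 + 0.005306 = 53.088639
W → negative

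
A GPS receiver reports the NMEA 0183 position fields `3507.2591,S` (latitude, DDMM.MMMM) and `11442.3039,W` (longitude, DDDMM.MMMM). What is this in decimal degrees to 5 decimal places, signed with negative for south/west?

Latitude: degrees = first 2 digits = 35, minutes = 7.2591; 35 + 7.2591/60 = 35.120985
S → negative
λ: split at 3 digits → 114° and 42.3039′; 114 + 42.3039/60 = 114.705065
W ⇒ negate

-35.12099, -114.70507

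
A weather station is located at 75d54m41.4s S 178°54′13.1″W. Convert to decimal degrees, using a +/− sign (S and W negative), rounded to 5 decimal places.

-75.91150, -178.90364

φ: 54′ + 41.4″ = 54.69000′; 75 + 54.69000/60 = 75.911500
hemisphere S, so the sign is −
Longitude: 178° + 54/60 + 13.1/3600 = 178 + 0.900000 + 0.003639 = 178.903639
W ⇒ negate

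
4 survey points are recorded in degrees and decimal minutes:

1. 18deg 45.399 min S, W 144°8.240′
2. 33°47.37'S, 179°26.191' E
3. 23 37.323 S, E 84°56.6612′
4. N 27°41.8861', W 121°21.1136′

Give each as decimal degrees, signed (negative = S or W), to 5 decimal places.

Point 1:
  Latitude: 45.399′ = 0.756650°; total 18.756650
  hemisphere S, so the sign is −
  Longitude: 8.24′ = 0.137333°; total 144.137333
  W → negative
Point 2:
  Lat: 33 + 47.37/60 = 33.789500
  hemisphere S, so the sign is −
  Longitude: 26.191′ = 0.436517°; total 179.436517
  E ⇒ keep positive
Point 3:
  Latitude: 23 + 37.323/60 = 23.622050
  hemisphere S, so the sign is −
  Lon: 56.6612′ = 0.944353°; total 84.944353
  E → positive
Point 4:
  Latitude: 27 + 41.8861/60 = 27.698102
  N ⇒ keep positive
  λ: 121 + 21.1136/60 = 121.351893
  W ⇒ negate

1. -18.75665, -144.13733
2. -33.78950, 179.43652
3. -23.62205, 84.94435
4. 27.69810, -121.35189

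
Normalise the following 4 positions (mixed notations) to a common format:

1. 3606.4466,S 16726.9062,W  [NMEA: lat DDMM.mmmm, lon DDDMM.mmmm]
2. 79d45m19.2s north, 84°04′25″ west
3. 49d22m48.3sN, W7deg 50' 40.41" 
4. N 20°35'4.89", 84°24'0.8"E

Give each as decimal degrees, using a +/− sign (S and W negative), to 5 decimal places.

Point 1:
  Latitude: split at 2 digits → 36° and 6.4466′; 36 + 6.4466/60 = 36.107443
  S ⇒ negate
  Longitude: degrees = first 3 digits = 167, minutes = 26.9062; 167 + 26.9062/60 = 167.448437
  W ⇒ negate
Point 2:
  Latitude: 79 + 45/60 + 19.2/3600 = 79.755333
  N → positive
  λ: 84° + 4/60 + 25/3600 = 84 + 0.066667 + 0.006944 = 84.073611
  hemisphere W, so the sign is −
Point 3:
  Lat: 49 + 22/60 + 48.3/3600 = 49.380083
  N ⇒ keep positive
  Longitude: 7° + 50/60 + 40.41/3600 = 7 + 0.833333 + 0.011225 = 7.844558
  W ⇒ negate
Point 4:
  φ: 20 + 35/60 + 4.89/3600 = 20.584692
  N ⇒ keep positive
  Longitude: 24′ + 0.8″ = 24.01333′; 84 + 24.01333/60 = 84.400222
  E ⇒ keep positive

1. -36.10744, -167.44844
2. 79.75533, -84.07361
3. 49.38008, -7.84456
4. 20.58469, 84.40022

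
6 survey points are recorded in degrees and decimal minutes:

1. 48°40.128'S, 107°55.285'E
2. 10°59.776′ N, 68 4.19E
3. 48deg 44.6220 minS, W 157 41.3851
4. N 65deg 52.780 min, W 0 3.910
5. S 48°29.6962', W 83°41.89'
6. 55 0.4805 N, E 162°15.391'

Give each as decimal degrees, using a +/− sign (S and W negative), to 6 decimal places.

1. -48.668800, 107.921417
2. 10.996267, 68.069833
3. -48.743700, -157.689752
4. 65.879667, -0.065167
5. -48.494937, -83.698167
6. 55.008008, 162.256517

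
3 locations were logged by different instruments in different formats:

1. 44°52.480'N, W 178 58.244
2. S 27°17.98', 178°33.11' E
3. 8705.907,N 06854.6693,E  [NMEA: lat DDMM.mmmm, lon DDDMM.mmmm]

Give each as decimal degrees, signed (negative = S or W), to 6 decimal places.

1. 44.874667, -178.970733
2. -27.299667, 178.551833
3. 87.098450, 68.911155

Point 1:
  φ: 44 + 52.48/60 = 44.8746667
  N → positive
  Longitude: 58.244′ = 0.970733°; total 178.9707333
  W → negative
Point 2:
  Latitude: 17.98′ = 0.299667°; total 27.2996667
  S → negative
  Lon: 33.11′ = 0.551833°; total 178.5518333
  E → positive
Point 3:
  Lat: split at 2 digits → 87° and 5.907′; 87 + 5.907/60 = 87.0984500
  N ⇒ keep positive
  Longitude: degrees = first 3 digits = 68, minutes = 54.6693; 68 + 54.6693/60 = 68.9111550
  E ⇒ keep positive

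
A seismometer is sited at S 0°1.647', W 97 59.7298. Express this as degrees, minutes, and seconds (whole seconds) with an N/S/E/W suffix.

Lat: 1.64700′ → 1′ and 0.64700 × 60 = 38.82″
Longitude: fractional minutes 0.72980 × 60 = 43.79″

0°01′39″ S, 97°59′44″ W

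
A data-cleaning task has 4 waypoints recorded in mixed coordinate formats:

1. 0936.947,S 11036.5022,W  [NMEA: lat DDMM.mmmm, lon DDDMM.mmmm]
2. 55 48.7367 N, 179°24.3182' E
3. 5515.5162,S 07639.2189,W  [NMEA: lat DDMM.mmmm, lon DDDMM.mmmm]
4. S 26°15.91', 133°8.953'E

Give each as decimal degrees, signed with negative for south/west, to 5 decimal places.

Point 1:
  Latitude: split at 2 digits → 09° and 36.947′; 9 + 36.947/60 = 9.615783
  S → negative
  Longitude: degrees = first 3 digits = 110, minutes = 36.5022; 110 + 36.5022/60 = 110.608370
  hemisphere W, so the sign is −
Point 2:
  φ: 55 + 48.7367/60 = 55.812278
  N ⇒ keep positive
  Lon: 179 + 24.3182/60 = 179.405303
  E ⇒ keep positive
Point 3:
  Latitude: degrees = first 2 digits = 55, minutes = 15.5162; 55 + 15.5162/60 = 55.258603
  hemisphere S, so the sign is −
  λ: split at 3 digits → 076° and 39.2189′; 76 + 39.2189/60 = 76.653648
  hemisphere W, so the sign is −
Point 4:
  φ: 26 + 15.91/60 = 26.265167
  S ⇒ negate
  Longitude: 8.953′ = 0.149217°; total 133.149217
  E ⇒ keep positive

1. -9.61578, -110.60837
2. 55.81228, 179.40530
3. -55.25860, -76.65365
4. -26.26517, 133.14922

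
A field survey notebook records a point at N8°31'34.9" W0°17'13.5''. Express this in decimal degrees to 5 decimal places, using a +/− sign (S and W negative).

Latitude: 31′ + 34.9″ = 31.58167′; 8 + 31.58167/60 = 8.526361
N ⇒ keep positive
Lon: 0° + 17/60 + 13.5/3600 = 0 + 0.283333 + 0.003750 = 0.287083
W ⇒ negate

8.52636, -0.28708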